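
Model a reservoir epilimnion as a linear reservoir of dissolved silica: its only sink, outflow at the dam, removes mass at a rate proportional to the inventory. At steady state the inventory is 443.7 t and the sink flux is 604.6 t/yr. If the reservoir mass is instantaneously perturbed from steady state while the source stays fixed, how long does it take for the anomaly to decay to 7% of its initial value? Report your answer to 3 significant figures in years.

For a linear reservoir the anomaly decays as exp(−t/τ) with τ = M/F = 443.7/604.6 = 0.7339 yr.
exp(−t/τ) = 0.07 ⇒ t = −τ ln(0.07) = 0.7339 × 2.659 = 1.952 yr.

1.95 yr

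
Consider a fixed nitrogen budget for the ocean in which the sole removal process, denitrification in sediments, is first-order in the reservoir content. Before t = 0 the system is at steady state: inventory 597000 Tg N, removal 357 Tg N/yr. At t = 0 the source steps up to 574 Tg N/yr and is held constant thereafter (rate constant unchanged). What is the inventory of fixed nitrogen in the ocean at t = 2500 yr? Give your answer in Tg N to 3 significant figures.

Residence time τ = M₀/F₀ = 1672 yr. The eventual steady state is M_∞ = M₀·(F₁/F₀) = 597000 × 574/357 = 959880 Tg N.
The anomaly ΔM(t) = M(t) − M_∞ decays as ΔM₀·e^(−t/τ) with ΔM₀ = 597000 − 959880 = −362900 Tg N.
At t = 2500 yr, e^(−t/τ) = e^(−1.495) = 0.2243, so ΔM = −81380 Tg N and M = 959880 − 81380 = 878500 Tg N.

879000 Tg N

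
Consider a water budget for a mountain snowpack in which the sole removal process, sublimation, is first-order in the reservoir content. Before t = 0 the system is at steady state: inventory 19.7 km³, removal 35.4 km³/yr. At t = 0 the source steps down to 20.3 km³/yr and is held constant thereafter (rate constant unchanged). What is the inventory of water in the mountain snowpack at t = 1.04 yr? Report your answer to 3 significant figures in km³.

12.6 km³

Residence time τ = M₀/F₀ = 0.5565 yr. The eventual steady state is M_∞ = M₀·(F₁/F₀) = 19.7 × 20.3/35.4 = 11.297 km³.
The anomaly ΔM(t) = M(t) − M_∞ decays as ΔM₀·e^(−t/τ) with ΔM₀ = 19.7 − 11.297 = 8.403 km³.
At t = 1.04 yr, e^(−t/τ) = e^(−1.869) = 0.1543, so ΔM = 1.297 km³ and M = 11.297 + 1.297 = 12.594 km³.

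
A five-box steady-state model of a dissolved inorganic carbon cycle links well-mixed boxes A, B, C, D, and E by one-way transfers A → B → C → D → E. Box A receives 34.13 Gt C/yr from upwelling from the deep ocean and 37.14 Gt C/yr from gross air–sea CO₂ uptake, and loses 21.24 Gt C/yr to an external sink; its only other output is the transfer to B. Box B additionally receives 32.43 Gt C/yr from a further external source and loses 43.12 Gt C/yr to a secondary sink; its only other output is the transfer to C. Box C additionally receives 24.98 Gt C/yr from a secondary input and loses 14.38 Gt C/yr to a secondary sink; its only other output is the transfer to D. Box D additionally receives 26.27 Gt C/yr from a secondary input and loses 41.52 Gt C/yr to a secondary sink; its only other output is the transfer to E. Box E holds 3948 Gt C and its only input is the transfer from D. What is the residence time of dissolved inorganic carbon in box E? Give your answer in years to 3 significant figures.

114 yr

Box A: F(A→B) = (34.13 + 37.14) − 21.24 = 50.030 Gt C/yr.
Box B: F(B→C) = (50.030 + 32.43) − 43.12 = 39.340 Gt C/yr.
Box C: F(C→D) = (39.340 + 24.98) − 14.38 = 49.940 Gt C/yr.
Box D: F(D→E) = (49.940 + 26.27) − 41.52 = 34.690 Gt C/yr.
Box E throughput = its input = 34.690 Gt C/yr; τ = 3948 / 34.690 = 113.8 yr.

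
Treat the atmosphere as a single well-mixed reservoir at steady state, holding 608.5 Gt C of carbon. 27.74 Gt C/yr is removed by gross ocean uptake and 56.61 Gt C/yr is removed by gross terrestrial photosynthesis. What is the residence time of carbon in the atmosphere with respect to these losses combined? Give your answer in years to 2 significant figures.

7.2 yr

Total removal = 27.74 + 56.61 = 84.350 Gt C/yr.
τ = M / ΣF_out = 608.5 / 84.350 = 7.214 yr.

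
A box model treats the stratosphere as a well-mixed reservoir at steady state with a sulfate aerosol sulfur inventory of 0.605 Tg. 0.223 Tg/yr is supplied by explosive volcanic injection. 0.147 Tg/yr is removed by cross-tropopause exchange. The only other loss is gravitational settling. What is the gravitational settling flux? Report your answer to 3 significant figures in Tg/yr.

0.0760 Tg/yr

At steady state ΣF_in = ΣF_out.
ΣF_in = 0.22300 Tg/yr.
Gravitational settling flux = ΣF_in − (0.147) = 0.22300 − 0.1470 = 0.07600 Tg/yr.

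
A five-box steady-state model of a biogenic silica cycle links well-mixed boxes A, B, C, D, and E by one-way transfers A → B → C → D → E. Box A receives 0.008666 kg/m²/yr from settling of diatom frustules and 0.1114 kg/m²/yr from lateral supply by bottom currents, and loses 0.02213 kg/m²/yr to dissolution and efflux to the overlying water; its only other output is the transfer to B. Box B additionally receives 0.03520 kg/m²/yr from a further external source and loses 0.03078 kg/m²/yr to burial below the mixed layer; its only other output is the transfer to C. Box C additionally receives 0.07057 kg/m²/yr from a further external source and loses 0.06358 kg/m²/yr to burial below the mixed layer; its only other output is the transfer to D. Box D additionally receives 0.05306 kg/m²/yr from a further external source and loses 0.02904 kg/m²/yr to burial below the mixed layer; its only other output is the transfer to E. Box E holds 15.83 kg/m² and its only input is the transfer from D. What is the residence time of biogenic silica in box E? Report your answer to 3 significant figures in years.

Box A: F(A→B) = (0.008666 + 0.1114) − 0.02213 = 0.097936 kg/m²/yr.
Box B: F(B→C) = (0.097936 + 0.03520) − 0.03078 = 0.10236 kg/m²/yr.
Box C: F(C→D) = (0.10236 + 0.07057) − 0.06358 = 0.10935 kg/m²/yr.
Box D: F(D→E) = (0.10935 + 0.05306) − 0.02904 = 0.13337 kg/m²/yr.
Box E throughput = its input = 0.13337 kg/m²/yr; τ = 15.83 / 0.13337 = 118.7 yr.

119 yr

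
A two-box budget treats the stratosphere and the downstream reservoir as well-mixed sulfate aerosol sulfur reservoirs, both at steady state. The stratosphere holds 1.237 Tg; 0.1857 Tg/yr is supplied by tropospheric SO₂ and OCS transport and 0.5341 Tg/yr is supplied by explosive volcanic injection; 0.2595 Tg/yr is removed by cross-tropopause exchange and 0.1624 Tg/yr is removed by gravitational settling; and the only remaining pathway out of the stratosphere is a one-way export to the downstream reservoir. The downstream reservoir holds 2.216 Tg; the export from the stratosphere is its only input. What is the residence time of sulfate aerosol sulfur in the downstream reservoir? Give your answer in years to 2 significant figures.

7.4 yr

Balance the stratosphere: ΣF_in = 0.1857 + 0.5341 = 0.71980 Tg/yr.
Export to the downstream reservoir = ΣF_in − (0.2595 + 0.1624) = 0.29790 Tg/yr.
At steady state the output of the downstream reservoir equals its input, 0.29790 Tg/yr.
τ = M / F = 2.216 / 0.29790 = 7.439 yr.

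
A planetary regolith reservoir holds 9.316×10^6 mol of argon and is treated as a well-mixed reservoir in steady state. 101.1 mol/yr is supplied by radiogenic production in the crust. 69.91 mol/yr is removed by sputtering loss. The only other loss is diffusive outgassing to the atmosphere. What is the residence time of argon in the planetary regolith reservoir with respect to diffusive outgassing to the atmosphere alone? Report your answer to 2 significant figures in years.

At steady state ΣF_in = ΣF_out.
ΣF_in = 101.10 mol/yr.
Diffusive outgassing to the atmosphere flux = ΣF_in − (69.91) = 101.10 − 69.91 = 31.19 mol/yr.
τ = M / F = 9.316×10^6 / 31.19 = 298700 yr.

300000 yr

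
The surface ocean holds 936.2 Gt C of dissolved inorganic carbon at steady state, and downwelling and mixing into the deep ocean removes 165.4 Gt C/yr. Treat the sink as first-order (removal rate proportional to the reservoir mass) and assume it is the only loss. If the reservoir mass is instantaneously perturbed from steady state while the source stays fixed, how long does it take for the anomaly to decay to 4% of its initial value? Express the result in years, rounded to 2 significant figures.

For a linear reservoir the anomaly decays as exp(−t/τ) with τ = M/F = 936.2/165.4 = 5.660 yr.
exp(−t/τ) = 0.04 ⇒ t = −τ ln(0.04) = 5.660 × 3.219 = 18.22 yr.

18 yr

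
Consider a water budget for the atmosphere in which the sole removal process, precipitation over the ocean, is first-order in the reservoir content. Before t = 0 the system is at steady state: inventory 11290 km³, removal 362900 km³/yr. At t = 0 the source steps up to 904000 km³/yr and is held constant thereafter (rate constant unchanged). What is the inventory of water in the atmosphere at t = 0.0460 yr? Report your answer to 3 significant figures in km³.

τ = M₀/F₀ = 11290/362900 = 0.03111 yr; rate constant k = 1/τ.
New steady state M_∞ = F₁/k = F₁·τ = 904000 × 0.03111 = 28124 km³.
M(t) = M_∞ + (M₀ − M_∞)·e^(−t/τ); t/τ = 0.0460/0.03111 = 1.479, so e^(−t/τ) = 0.2280.
M(t) = 28124 − 16830 × 0.2280 = 24286 km³.

24300 km³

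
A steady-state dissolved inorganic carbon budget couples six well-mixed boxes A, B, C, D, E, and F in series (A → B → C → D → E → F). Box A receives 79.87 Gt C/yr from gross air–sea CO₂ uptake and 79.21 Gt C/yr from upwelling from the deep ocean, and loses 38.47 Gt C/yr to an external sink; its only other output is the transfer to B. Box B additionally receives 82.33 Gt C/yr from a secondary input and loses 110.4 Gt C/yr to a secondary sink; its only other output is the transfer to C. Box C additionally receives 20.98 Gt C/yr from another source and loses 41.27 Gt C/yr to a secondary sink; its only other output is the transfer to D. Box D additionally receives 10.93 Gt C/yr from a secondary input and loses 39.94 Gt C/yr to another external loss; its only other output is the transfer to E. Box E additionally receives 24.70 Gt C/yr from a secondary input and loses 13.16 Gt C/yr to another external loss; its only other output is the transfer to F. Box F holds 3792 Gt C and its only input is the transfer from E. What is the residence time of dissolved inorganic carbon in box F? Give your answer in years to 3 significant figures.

Box A: F(A→B) = (79.87 + 79.21) − 38.47 = 120.61 Gt C/yr.
Box B: F(B→C) = (120.61 + 82.33) − 110.4 = 92.540 Gt C/yr.
Box C: F(C→D) = (92.540 + 20.98) − 41.27 = 72.250 Gt C/yr.
Box D: F(D→E) = (72.250 + 10.93) − 39.94 = 43.240 Gt C/yr.
Box E: F(E→F) = (43.240 + 24.70) − 13.16 = 54.780 Gt C/yr.
Box F throughput = its input = 54.780 Gt C/yr; τ = 3792 / 54.780 = 69.22 yr.

69.2 yr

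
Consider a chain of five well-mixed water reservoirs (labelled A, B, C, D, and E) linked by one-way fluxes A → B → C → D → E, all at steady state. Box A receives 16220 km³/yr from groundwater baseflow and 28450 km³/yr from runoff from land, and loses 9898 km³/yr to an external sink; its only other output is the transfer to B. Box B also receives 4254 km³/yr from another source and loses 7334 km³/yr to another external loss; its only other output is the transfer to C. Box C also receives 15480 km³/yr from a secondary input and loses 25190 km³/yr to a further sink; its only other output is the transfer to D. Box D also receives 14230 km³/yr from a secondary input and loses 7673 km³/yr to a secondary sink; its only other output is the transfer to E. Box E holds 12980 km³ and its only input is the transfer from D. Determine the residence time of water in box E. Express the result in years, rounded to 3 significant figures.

Box A: F(A→B) = (16220 + 28450) − 9898 = 34772 km³/yr.
Box B: F(B→C) = (34772 + 4254) − 7334 = 31692 km³/yr.
Box C: F(C→D) = (31692 + 15480) − 25190 = 21982 km³/yr.
Box D: F(D→E) = (21982 + 14230) − 7673 = 28539 km³/yr.
Box E throughput = its input = 28539 km³/yr; τ = 12980 / 28539 = 0.4548 yr.

0.455 yr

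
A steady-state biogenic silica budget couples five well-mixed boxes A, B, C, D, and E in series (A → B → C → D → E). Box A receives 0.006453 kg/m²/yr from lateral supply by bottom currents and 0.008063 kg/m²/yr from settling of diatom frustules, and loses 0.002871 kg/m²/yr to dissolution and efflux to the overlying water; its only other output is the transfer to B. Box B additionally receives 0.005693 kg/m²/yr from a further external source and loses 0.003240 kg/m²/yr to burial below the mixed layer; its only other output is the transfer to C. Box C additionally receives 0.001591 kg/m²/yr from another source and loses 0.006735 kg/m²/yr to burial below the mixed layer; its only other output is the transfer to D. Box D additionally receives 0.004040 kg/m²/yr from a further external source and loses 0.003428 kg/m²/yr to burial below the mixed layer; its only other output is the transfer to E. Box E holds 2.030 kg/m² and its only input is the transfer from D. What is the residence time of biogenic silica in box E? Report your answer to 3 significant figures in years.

212 yr

Box A: F(A→B) = (0.006453 + 0.008063) − 0.002871 = 0.011645 kg/m²/yr.
Box B: F(B→C) = (0.011645 + 0.005693) − 0.003240 = 0.014098 kg/m²/yr.
Box C: F(C→D) = (0.014098 + 0.001591) − 0.006735 = 0.0089540 kg/m²/yr.
Box D: F(D→E) = (0.0089540 + 0.004040) − 0.003428 = 0.0095660 kg/m²/yr.
Box E throughput = its input = 0.0095660 kg/m²/yr; τ = 2.030 / 0.0095660 = 212.2 yr.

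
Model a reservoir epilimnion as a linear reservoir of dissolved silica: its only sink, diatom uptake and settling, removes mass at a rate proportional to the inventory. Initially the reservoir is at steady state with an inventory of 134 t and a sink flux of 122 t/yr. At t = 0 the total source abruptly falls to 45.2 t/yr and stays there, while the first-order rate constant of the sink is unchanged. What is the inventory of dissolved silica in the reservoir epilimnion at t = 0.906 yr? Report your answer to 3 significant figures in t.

86.6 t

τ = M₀/F₀ = 134/122 = 1.098 yr; rate constant k = 1/τ.
New steady state M_∞ = F₁/k = F₁·τ = 45.2 × 1.098 = 49.646 t.
M(t) = M_∞ + (M₀ − M_∞)·e^(−t/τ); t/τ = 0.906/1.098 = 0.8249, so e^(−t/τ) = 0.4383.
M(t) = 49.646 + 84.35 × 0.4383 = 86.618 t.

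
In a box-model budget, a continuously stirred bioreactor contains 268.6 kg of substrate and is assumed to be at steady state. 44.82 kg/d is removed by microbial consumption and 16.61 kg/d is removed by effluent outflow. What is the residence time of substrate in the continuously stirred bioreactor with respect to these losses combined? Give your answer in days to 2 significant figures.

4.4 d

Total removal = 44.82 + 16.61 = 61.430 kg/d.
τ = M / ΣF_out = 268.6 / 61.430 = 4.372 d.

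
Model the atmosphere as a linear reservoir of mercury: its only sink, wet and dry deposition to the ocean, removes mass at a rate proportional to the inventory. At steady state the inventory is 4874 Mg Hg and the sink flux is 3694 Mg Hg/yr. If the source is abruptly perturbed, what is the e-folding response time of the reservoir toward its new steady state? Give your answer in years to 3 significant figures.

1.32 yr

For a linear reservoir the response time equals the residence time τ = M/F.
τ = 4874 / 3694 = 1.319 yr.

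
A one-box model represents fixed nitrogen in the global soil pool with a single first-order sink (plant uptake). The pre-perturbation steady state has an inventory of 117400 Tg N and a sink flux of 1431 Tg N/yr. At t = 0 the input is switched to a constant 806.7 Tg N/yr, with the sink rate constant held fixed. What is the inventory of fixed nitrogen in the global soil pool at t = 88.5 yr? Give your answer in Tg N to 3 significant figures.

83600 Tg N

The sink rate constant is k = F₀/M₀ = 1431/117400 = 0.01219 yr⁻¹.
Solving dM/dt = F₁ − kM with M(0) = M₀ gives M(t) = F₁/k + (M₀ − F₁/k)·e^(−kt).
F₁/k = 806.7/0.01219 = 66182 Tg N; kt = 0.01219 × 88.5 = 1.079, e^(−kt) = 0.3400.
M(88.5) = 66182 + (117400 − 66182) × 0.3400 = 66182 + 17420 = 83597 Tg N.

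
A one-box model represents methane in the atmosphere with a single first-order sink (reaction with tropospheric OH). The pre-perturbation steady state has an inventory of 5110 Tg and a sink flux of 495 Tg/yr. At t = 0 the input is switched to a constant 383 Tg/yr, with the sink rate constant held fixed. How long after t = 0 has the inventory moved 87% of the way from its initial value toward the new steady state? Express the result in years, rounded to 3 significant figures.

τ = M₀/F₀ = 5110/495 = 10.32 yr.
The remaining gap fraction is e^(−t/τ); 87% covered ⇒ e^(−t/τ) = 0.130.
t = −τ ln(0.130) = 10.32 × 2.040 = 21.06 yr.

21.1 yr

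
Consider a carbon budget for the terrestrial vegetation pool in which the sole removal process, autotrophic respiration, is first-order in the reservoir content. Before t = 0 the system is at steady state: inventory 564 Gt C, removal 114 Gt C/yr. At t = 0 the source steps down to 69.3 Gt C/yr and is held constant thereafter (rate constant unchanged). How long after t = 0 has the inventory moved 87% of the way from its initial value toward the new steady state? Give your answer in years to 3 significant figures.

τ = M₀/F₀ = 564/114 = 4.947 yr.
The remaining gap fraction is e^(−t/τ); 87% covered ⇒ e^(−t/τ) = 0.130.
t = −τ ln(0.130) = 4.947 × 2.040 = 10.09 yr.

10.1 yr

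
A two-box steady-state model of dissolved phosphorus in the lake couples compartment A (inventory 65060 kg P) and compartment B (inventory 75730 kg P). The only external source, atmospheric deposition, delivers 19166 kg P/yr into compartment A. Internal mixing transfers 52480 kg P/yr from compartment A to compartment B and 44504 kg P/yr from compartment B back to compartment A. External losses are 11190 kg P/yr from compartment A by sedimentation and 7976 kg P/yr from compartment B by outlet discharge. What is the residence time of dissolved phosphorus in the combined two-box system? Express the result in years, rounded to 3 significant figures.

7.35 yr

For the system as a whole, the A↔B exchange is internal and contributes nothing to the throughput; only the external sinks remove mass.
M_total = 65060 + 75730 = 140790 kg P.
ΣF_external_out = 11190 + 7976 = 19166 kg P/yr.
τ = M_total / ΣF_ext = 140790 / 19166 = 7.346 yr.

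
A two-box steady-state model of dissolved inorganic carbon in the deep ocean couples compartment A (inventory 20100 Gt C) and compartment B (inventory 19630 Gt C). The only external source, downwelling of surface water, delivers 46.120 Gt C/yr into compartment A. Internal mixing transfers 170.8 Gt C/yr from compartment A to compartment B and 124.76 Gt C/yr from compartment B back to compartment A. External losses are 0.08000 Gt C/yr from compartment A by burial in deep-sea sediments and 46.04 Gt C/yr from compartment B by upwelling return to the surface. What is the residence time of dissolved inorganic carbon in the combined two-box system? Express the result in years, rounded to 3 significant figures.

861 yr

Treat the two boxes together as one reservoir: the mixing fluxes between them are internal recycling, so τ = ΣM / Σ(external losses).
M_total = 20100 + 19630 = 39730 Gt C.
ΣF_external_out = 0.08000 + 46.04 = 46.120 Gt C/yr.
τ = M_total / ΣF_ext = 39730 / 46.120 = 861.4 yr.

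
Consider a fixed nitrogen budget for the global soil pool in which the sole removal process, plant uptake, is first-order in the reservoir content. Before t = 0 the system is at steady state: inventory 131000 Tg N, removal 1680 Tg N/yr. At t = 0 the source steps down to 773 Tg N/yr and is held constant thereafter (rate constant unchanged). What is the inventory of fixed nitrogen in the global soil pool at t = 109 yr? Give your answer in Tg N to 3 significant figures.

The sink rate constant is k = F₀/M₀ = 1680/131000 = 0.01282 yr⁻¹.
Solving dM/dt = F₁ − kM with M(0) = M₀ gives M(t) = F₁/k + (M₀ − F₁/k)·e^(−kt).
F₁/k = 773/0.01282 = 60276 Tg N; kt = 0.01282 × 109 = 1.398, e^(−kt) = 0.2471.
M(109) = 60276 + (131000 − 60276) × 0.2471 = 60276 + 17480 = 77753 Tg N.

77800 Tg N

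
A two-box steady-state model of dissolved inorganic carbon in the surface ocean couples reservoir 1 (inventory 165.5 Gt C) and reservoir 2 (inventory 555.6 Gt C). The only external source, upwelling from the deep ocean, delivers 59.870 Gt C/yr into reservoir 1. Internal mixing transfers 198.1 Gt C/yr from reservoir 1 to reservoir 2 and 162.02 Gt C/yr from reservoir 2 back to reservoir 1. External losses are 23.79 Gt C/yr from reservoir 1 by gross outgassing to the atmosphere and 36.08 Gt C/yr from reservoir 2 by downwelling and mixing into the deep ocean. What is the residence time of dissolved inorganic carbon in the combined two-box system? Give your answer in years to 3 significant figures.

Treat the two boxes together as one reservoir: the mixing fluxes between them are internal recycling, so τ = ΣM / Σ(external losses).
M_total = 165.5 + 555.6 = 721.10 Gt C.
ΣF_external_out = 23.79 + 36.08 = 59.870 Gt C/yr.
τ = M_total / ΣF_ext = 721.10 / 59.870 = 12.04 yr.

12.0 yr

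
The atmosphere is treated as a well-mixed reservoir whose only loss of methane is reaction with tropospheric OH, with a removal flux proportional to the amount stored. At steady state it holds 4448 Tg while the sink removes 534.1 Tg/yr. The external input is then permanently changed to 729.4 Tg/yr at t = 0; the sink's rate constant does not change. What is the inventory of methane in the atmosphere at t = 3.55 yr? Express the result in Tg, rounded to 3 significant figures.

τ = M₀/F₀ = 4448/534.1 = 8.328 yr; rate constant k = 1/τ.
New steady state M_∞ = F₁/k = F₁·τ = 729.4 × 8.328 = 6074.5 Tg.
M(t) = M_∞ + (M₀ − M_∞)·e^(−t/τ); t/τ = 3.55/8.328 = 0.4263, so e^(−t/τ) = 0.6529.
M(t) = 6074.5 − 1626 × 0.6529 = 5012.5 Tg.

5010 Tg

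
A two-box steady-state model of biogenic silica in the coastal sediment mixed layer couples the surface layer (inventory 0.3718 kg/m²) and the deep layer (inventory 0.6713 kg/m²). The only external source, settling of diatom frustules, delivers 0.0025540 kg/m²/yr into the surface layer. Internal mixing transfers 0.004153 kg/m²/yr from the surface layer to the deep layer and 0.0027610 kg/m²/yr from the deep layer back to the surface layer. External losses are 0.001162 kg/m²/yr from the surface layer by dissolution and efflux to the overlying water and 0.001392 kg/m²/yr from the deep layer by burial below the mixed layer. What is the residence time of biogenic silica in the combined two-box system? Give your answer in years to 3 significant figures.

Treat the two boxes together as one reservoir: the mixing fluxes between them are internal recycling, so τ = ΣM / Σ(external losses).
M_total = 0.3718 + 0.6713 = 1.0431 kg/m².
ΣF_external_out = 0.001162 + 0.001392 = 0.0025540 kg/m²/yr.
τ = M_total / ΣF_ext = 1.0431 / 0.0025540 = 408.4 yr.

408 yr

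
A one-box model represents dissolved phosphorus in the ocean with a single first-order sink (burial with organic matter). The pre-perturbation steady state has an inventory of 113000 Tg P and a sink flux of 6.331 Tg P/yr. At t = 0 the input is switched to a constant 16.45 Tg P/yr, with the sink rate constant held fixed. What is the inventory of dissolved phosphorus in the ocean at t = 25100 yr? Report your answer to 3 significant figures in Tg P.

Residence time τ = M₀/F₀ = 17850 yr. The eventual steady state is M_∞ = M₀·(F₁/F₀) = 113000 × 16.45/6.331 = 293610 Tg P.
The anomaly ΔM(t) = M(t) − M_∞ decays as ΔM₀·e^(−t/τ) with ΔM₀ = 113000 − 293610 = −180600 Tg P.
At t = 25100 yr, e^(−t/τ) = e^(−1.406) = 0.2451, so ΔM = −44260 Tg P and M = 293610 − 44260 = 249350 Tg P.

249000 Tg P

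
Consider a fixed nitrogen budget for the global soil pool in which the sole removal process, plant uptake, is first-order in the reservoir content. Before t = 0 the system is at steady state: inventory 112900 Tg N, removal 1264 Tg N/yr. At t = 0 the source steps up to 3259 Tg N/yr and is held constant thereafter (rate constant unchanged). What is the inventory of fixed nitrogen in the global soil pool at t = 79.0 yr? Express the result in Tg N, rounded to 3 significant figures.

Residence time τ = M₀/F₀ = 89.32 yr. The eventual steady state is M_∞ = M₀·(F₁/F₀) = 112900 × 3259/1264 = 291090 Tg N.
The anomaly ΔM(t) = M(t) − M_∞ decays as ΔM₀·e^(−t/τ) with ΔM₀ = 112900 − 291090 = −178200 Tg N.
At t = 79.0 yr, e^(−t/τ) = e^(−0.8845) = 0.4129, so ΔM = −73580 Tg N and M = 291090 − 73580 = 217510 Tg N.

218000 Tg N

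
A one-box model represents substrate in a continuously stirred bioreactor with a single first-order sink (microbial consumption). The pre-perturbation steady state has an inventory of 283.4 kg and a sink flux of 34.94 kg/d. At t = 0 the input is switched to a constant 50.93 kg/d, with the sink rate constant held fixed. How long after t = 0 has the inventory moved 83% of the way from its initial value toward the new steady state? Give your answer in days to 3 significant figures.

τ = M₀/F₀ = 283.4/34.94 = 8.111 d.
The remaining gap fraction is e^(−t/τ); 83% covered ⇒ e^(−t/τ) = 0.170.
t = −τ ln(0.170) = 8.111 × 1.772 = 14.37 d.

14.4 d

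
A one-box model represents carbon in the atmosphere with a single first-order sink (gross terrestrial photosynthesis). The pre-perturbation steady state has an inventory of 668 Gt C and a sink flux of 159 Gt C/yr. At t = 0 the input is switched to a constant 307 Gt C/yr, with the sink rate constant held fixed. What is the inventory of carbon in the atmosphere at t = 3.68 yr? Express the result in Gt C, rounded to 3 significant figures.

Residence time τ = M₀/F₀ = 4.201 yr. The eventual steady state is M_∞ = M₀·(F₁/F₀) = 668 × 307/159 = 1289.8 Gt C.
The anomaly ΔM(t) = M(t) − M_∞ decays as ΔM₀·e^(−t/τ) with ΔM₀ = 668 − 1289.8 = −621.8 Gt C.
At t = 3.68 yr, e^(−t/τ) = e^(−0.8759) = 0.4165, so ΔM = −259.0 Gt C and M = 1289.8 − 259.0 = 1030.8 Gt C.

1030 Gt C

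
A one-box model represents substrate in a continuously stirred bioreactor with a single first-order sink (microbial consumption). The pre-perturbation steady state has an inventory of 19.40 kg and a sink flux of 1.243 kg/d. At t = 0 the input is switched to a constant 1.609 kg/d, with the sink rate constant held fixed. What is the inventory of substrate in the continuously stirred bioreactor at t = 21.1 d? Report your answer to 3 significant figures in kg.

23.6 kg

τ = M₀/F₀ = 19.40/1.243 = 15.61 d; rate constant k = 1/τ.
New steady state M_∞ = F₁/k = F₁·τ = 1.609 × 15.61 = 25.112 kg.
M(t) = M_∞ + (M₀ − M_∞)·e^(−t/τ); t/τ = 21.1/15.61 = 1.352, so e^(−t/τ) = 0.2587.
M(t) = 25.112 − 5.712 × 0.2587 = 23.634 kg.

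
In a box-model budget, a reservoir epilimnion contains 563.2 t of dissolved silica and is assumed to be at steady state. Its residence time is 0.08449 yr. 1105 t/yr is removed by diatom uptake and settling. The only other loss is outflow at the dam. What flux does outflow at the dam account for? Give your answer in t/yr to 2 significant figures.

Total removal F = M/τ = 563.2 / 0.08449 = 6666 t/yr.
Outflow at the dam = F − (1105) = 6666 − 1105 = 5561 t/yr.

5600 t/yr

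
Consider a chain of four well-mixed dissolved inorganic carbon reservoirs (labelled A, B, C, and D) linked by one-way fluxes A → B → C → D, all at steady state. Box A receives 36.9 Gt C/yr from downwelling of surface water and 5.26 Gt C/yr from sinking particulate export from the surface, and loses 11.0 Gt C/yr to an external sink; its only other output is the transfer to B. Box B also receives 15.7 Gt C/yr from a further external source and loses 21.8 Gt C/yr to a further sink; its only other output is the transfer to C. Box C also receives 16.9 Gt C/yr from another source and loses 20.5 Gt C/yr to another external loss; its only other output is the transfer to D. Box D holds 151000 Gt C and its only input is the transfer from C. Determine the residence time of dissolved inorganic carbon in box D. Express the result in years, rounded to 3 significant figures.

7040 yr

Box A: F(A→B) = (36.9 + 5.26) − 11.0 = 31.160 Gt C/yr.
Box B: F(B→C) = (31.160 + 15.7) − 21.8 = 25.060 Gt C/yr.
Box C: F(C→D) = (25.060 + 16.9) − 20.5 = 21.460 Gt C/yr.
Box D throughput = its input = 21.460 Gt C/yr; τ = 151000 / 21.460 = 7036 yr.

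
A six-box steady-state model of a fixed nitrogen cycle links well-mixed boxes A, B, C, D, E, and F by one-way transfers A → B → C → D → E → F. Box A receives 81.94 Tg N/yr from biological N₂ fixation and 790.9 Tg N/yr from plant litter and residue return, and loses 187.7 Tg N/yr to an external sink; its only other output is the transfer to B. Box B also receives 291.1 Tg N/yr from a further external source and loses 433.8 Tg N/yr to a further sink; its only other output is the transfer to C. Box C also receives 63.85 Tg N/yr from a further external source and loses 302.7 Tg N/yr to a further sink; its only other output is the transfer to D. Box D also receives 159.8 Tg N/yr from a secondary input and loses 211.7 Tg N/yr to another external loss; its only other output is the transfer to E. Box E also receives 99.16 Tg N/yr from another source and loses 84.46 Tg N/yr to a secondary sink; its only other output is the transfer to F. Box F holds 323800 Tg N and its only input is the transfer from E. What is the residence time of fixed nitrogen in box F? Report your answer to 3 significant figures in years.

Box A: F(A→B) = (81.94 + 790.9) − 187.7 = 685.14 Tg N/yr.
Box B: F(B→C) = (685.14 + 291.1) − 433.8 = 542.44 Tg N/yr.
Box C: F(C→D) = (542.44 + 63.85) − 302.7 = 303.59 Tg N/yr.
Box D: F(D→E) = (303.59 + 159.8) − 211.7 = 251.69 Tg N/yr.
Box E: F(E→F) = (251.69 + 99.16) − 84.46 = 266.39 Tg N/yr.
Box F throughput = its input = 266.39 Tg N/yr; τ = 323800 / 266.39 = 1216 yr.

1220 yr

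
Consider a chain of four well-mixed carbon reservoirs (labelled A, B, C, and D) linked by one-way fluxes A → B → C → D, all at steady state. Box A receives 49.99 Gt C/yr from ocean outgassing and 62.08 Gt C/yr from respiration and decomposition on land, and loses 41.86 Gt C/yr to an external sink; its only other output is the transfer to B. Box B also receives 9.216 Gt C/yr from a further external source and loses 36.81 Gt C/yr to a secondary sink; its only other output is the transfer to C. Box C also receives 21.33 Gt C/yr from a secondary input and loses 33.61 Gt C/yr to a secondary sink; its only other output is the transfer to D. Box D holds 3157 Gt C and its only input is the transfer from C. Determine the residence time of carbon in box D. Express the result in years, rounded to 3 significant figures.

104 yr

Box A: F(A→B) = (49.99 + 62.08) − 41.86 = 70.210 Gt C/yr.
Box B: F(B→C) = (70.210 + 9.216) − 36.81 = 42.616 Gt C/yr.
Box C: F(C→D) = (42.616 + 21.33) − 33.61 = 30.336 Gt C/yr.
Box D throughput = its input = 30.336 Gt C/yr; τ = 3157 / 30.336 = 104.1 yr.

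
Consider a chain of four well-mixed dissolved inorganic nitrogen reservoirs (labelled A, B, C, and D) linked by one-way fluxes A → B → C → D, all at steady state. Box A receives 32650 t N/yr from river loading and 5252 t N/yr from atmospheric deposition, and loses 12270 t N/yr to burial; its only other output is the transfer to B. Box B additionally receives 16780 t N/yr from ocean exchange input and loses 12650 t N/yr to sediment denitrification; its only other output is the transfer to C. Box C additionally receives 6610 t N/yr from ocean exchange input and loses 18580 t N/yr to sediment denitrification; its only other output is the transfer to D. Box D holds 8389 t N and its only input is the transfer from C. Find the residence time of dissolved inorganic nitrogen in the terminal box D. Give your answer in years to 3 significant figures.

0.472 yr

Box A: F(A→B) = (32650 + 5252) − 12270 = 25632 t N/yr.
Box B: F(B→C) = (25632 + 16780) − 12650 = 29762 t N/yr.
Box C: F(C→D) = (29762 + 6610) − 18580 = 17792 t N/yr.
Box D throughput = its input = 17792 t N/yr; τ = 8389 / 17792 = 0.4715 yr.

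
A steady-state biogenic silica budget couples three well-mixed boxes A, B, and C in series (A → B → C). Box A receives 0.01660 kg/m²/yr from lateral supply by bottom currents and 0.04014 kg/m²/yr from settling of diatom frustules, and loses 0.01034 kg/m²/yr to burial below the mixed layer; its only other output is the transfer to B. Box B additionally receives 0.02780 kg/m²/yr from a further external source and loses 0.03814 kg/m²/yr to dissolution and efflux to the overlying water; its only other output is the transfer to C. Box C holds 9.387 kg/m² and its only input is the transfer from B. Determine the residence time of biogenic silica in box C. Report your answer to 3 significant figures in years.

260 yr

Box A: F(A→B) = (0.01660 + 0.04014) − 0.01034 = 0.046400 kg/m²/yr.
Box B: F(B→C) = (0.046400 + 0.02780) − 0.03814 = 0.036060 kg/m²/yr.
Box C throughput = its input = 0.036060 kg/m²/yr; τ = 9.387 / 0.036060 = 260.3 yr.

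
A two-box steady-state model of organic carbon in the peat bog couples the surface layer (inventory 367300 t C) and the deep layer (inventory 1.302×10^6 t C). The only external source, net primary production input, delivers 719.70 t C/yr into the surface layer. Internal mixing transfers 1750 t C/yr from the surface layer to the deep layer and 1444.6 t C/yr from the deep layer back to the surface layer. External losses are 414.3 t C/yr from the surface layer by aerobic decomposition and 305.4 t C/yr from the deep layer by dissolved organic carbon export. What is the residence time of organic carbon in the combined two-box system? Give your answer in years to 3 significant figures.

2320 yr

Residence time in the combined system uses the total inventory and the total *external* removal — internal exchanges between the two boxes cancel.
M_total = 367300 + 1.302×10^6 = 1.6693×10^6 t C.
ΣF_external_out = 414.3 + 305.4 = 719.70 t C/yr.
τ = M_total / ΣF_ext = 1.6693×10^6 / 719.70 = 2319 yr.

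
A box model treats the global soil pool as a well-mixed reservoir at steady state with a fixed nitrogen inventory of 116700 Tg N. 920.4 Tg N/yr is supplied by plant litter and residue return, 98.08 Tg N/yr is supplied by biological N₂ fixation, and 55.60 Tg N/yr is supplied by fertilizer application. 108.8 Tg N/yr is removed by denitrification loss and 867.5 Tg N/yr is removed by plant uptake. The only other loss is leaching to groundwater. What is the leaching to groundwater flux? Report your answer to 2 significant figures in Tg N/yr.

98 Tg N/yr

At steady state ΣF_in = ΣF_out.
ΣF_in = 920.4 + 98.08 + 55.60 = 1074.1 Tg N/yr.
Leaching to groundwater flux = ΣF_in − (108.8 + 867.5) = 1074.1 − 976.3 = 97.78 Tg N/yr.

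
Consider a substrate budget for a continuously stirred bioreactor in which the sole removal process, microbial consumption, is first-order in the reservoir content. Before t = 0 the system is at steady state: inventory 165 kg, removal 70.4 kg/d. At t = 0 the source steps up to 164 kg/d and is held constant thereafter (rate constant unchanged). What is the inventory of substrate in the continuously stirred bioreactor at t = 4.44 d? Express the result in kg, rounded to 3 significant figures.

The sink rate constant is k = F₀/M₀ = 70.4/165 = 0.4267 d⁻¹.
Solving dM/dt = F₁ − kM with M(0) = M₀ gives M(t) = F₁/k + (M₀ − F₁/k)·e^(−kt).
F₁/k = 164/0.4267 = 384.38 kg; kt = 0.4267 × 4.44 = 1.894, e^(−kt) = 0.1504.
M(4.44) = 384.38 + (165 − 384.38) × 0.1504 = 384.38 − 33.00 = 351.38 kg.

351 kg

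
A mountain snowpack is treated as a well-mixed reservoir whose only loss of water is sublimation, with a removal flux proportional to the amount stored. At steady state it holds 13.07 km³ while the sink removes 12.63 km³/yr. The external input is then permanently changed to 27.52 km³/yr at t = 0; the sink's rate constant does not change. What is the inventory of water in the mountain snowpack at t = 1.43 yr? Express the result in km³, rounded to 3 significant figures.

24.6 km³

Residence time τ = M₀/F₀ = 1.035 yr. The eventual steady state is M_∞ = M₀·(F₁/F₀) = 13.07 × 27.52/12.63 = 28.479 km³.
The anomaly ΔM(t) = M(t) − M_∞ decays as ΔM₀·e^(−t/τ) with ΔM₀ = 13.07 − 28.479 = −15.41 km³.
At t = 1.43 yr, e^(−t/τ) = e^(−1.382) = 0.2511, so ΔM = −3.869 km³ and M = 28.479 − 3.869 = 24.609 km³.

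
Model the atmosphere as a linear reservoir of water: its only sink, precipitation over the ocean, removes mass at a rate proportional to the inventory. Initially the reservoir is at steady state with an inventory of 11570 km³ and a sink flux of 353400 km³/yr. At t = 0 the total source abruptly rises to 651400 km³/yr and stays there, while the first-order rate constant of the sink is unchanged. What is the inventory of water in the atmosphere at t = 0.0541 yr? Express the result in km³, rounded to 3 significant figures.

19500 km³

The sink rate constant is k = F₀/M₀ = 353400/11570 = 30.54 yr⁻¹.
Solving dM/dt = F₁ − kM with M(0) = M₀ gives M(t) = F₁/k + (M₀ − F₁/k)·e^(−kt).
F₁/k = 651400/30.54 = 21326 km³; kt = 30.54 × 0.0541 = 1.652, e^(−kt) = 0.1916.
M(0.0541) = 21326 + (11570 − 21326) × 0.1916 = 21326 − 1869 = 19457 km³.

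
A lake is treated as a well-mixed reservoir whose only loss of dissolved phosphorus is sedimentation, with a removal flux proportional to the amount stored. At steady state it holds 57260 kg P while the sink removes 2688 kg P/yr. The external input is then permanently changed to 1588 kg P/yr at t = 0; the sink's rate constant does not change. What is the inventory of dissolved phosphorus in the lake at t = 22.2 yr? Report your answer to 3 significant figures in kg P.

42100 kg P

Residence time τ = M₀/F₀ = 21.30 yr. The eventual steady state is M_∞ = M₀·(F₁/F₀) = 57260 × 1588/2688 = 33828 kg P.
The anomaly ΔM(t) = M(t) − M_∞ decays as ΔM₀·e^(−t/τ) with ΔM₀ = 57260 − 33828 = 23430 kg P.
At t = 22.2 yr, e^(−t/τ) = e^(−1.042) = 0.3527, so ΔM = 8264 kg P and M = 33828 + 8264 = 42092 kg P.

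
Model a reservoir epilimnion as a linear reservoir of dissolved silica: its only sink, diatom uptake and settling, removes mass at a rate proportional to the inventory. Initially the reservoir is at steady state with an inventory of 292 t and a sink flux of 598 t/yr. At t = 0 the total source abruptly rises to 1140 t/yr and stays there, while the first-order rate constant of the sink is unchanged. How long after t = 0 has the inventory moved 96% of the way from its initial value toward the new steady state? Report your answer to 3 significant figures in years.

1.57 yr

τ = M₀/F₀ = 292/598 = 0.4883 yr.
The remaining gap fraction is e^(−t/τ); 96% covered ⇒ e^(−t/τ) = 0.0400.
t = −τ ln(0.0400) = 0.4883 × 3.219 = 1.572 yr.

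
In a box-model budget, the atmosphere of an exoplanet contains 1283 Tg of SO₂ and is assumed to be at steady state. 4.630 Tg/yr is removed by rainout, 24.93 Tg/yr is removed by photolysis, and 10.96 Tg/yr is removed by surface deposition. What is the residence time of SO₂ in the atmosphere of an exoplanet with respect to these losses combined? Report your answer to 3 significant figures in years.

31.7 yr

Total removal = 4.630 + 24.93 + 10.96 = 40.520 Tg/yr.
τ = M / ΣF_out = 1283 / 40.520 = 31.66 yr.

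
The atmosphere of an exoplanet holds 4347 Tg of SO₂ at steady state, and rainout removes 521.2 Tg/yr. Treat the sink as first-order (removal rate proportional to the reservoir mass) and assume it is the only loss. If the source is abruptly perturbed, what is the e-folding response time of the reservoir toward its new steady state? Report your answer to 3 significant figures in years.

For a linear reservoir the response time equals the residence time τ = M/F.
τ = 4347 / 521.2 = 8.340 yr.

8.34 yr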